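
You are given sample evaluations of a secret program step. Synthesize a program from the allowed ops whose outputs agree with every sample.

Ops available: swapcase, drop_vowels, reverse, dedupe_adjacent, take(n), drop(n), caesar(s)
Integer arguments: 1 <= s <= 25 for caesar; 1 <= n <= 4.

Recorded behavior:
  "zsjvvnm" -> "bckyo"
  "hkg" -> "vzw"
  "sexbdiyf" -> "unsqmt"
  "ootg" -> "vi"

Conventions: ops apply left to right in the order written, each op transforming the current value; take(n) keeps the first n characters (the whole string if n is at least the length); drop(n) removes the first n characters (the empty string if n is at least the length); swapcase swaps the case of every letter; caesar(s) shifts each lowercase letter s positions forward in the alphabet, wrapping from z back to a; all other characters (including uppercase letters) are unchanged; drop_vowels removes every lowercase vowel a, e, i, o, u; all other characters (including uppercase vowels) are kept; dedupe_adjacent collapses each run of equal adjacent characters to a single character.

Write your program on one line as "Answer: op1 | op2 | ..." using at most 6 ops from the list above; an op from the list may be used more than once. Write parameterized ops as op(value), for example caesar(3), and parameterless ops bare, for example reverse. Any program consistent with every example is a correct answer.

caesar(12) | drop_vowels | reverse | caesar(3) | dedupe_adjacent

Check, running the answer program on each example:
  "zsjvvnm" -> "levhhzy" -> "lvhhzy" -> "yzhhvl" -> "bckkyo" -> "bckyo"
  "hkg" -> "tws" -> "tws" -> "swt" -> "vzw" -> "vzw"
  "sexbdiyf" -> "eqjnpukr" -> "qjnpkr" -> "rkpnjq" -> "unsqmt" -> "unsqmt"
  "ootg" -> "aafs" -> "fs" -> "sf" -> "vi" -> "vi"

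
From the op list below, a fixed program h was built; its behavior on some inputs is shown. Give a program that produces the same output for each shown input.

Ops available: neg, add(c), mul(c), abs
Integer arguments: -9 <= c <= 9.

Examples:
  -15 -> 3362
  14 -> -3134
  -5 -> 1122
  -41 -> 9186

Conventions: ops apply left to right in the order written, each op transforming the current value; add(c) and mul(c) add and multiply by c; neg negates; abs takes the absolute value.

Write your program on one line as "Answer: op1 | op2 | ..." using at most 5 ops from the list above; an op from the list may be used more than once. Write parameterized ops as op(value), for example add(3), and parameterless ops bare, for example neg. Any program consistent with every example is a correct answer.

mul(7) | mul(8) | add(-2) | mul(-4) | add(-6)

Check, running the answer program on each example:
  -15 -> -105 -> -840 -> -842 -> 3368 -> 3362
  14 -> 98 -> 784 -> 782 -> -3128 -> -3134
  -5 -> -35 -> -280 -> -282 -> 1128 -> 1122
  -41 -> -287 -> -2296 -> -2298 -> 9192 -> 9186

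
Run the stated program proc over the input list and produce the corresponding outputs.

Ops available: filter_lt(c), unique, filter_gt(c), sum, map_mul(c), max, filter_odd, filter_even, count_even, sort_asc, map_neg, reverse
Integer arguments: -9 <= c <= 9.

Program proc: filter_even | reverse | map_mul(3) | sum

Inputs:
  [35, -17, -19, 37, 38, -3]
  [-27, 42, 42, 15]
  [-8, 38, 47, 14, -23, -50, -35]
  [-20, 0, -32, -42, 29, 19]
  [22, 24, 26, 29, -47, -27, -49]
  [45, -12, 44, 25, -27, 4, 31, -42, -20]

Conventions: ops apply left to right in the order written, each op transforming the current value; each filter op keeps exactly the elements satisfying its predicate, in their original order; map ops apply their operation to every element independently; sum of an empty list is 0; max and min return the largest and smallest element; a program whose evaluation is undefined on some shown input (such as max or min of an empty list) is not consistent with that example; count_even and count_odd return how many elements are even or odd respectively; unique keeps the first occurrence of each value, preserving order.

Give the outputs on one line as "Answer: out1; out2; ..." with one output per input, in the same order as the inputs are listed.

Execution, op by op:
  [35, -17, -19, 37, 38, -3] -> [38] -> [38] -> [114] -> 114
  [-27, 42, 42, 15] -> [42, 42] -> [42, 42] -> [126, 126] -> 252
  [-8, 38, 47, 14, -23, -50, -35] -> [-8, 38, 14, -50] -> [-50, 14, 38, -8] -> [-150, 42, 114, -24] -> -18
  [-20, 0, -32, -42, 29, 19] -> [-20, 0, -32, -42] -> [-42, -32, 0, -20] -> [-126, -96, 0, -60] -> -282
  [22, 24, 26, 29, -47, -27, -49] -> [22, 24, 26] -> [26, 24, 22] -> [78, 72, 66] -> 216
  [45, -12, 44, 25, -27, 4, 31, -42, -20] -> [-12, 44, 4, -42, -20] -> [-20, -42, 4, 44, -12] -> [-60, -126, 12, 132, -36] -> -78

114; 252; -18; -282; 216; -78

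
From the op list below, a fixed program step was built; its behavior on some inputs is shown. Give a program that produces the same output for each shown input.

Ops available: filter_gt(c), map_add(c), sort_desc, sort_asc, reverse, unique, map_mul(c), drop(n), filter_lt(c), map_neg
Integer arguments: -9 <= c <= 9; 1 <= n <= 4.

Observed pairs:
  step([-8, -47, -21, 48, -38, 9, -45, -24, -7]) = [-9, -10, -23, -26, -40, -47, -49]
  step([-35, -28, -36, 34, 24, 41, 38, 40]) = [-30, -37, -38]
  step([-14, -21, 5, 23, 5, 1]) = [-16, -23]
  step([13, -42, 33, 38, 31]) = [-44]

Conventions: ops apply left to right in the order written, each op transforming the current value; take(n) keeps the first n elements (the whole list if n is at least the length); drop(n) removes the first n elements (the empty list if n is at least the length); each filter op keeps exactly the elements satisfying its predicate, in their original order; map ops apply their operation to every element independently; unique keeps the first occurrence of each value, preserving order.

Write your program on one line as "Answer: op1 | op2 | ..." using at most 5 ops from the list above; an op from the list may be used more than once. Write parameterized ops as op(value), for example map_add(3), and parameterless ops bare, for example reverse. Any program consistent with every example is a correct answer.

filter_lt(0) | map_neg | sort_asc | map_add(2) | map_neg

Check, running the answer program on each example:
  [-8, -47, -21, 48, -38, 9, -45, -24, -7] -> [-8, -47, -21, -38, -45, -24, -7] -> [8, 47, 21, 38, 45, 24, 7] -> [7, 8, 21, 24, 38, 45, 47] -> [9, 10, 23, 26, 40, 47, 49] -> [-9, -10, -23, -26, -40, -47, -49]
  [-35, -28, -36, 34, 24, 41, 38, 40] -> [-35, -28, -36] -> [35, 28, 36] -> [28, 35, 36] -> [30, 37, 38] -> [-30, -37, -38]
  [-14, -21, 5, 23, 5, 1] -> [-14, -21] -> [14, 21] -> [14, 21] -> [16, 23] -> [-16, -23]
  [13, -42, 33, 38, 31] -> [-42] -> [42] -> [42] -> [44] -> [-44]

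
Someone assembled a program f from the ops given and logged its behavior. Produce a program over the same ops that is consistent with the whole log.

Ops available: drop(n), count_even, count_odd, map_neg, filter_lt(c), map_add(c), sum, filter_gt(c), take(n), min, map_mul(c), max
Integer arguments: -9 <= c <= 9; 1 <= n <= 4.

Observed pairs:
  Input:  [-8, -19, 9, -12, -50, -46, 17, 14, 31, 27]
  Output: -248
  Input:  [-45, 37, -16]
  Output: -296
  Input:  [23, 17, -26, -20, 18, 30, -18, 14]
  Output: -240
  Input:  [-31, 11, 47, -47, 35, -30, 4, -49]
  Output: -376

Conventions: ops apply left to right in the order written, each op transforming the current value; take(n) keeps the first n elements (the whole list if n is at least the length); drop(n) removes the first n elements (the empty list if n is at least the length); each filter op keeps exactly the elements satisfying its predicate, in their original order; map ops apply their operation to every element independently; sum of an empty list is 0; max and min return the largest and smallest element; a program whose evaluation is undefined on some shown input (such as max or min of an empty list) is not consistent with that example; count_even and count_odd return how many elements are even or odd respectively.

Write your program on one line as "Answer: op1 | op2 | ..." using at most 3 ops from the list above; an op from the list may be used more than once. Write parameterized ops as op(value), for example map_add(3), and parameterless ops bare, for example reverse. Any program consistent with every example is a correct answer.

map_mul(-8) | min

Check, running the answer program on each example:
  [-8, -19, 9, -12, -50, -46, 17, 14, 31, 27] -> [64, 152, -72, 96, 400, 368, -136, -112, -248, -216] -> -248
  [-45, 37, -16] -> [360, -296, 128] -> -296
  [23, 17, -26, -20, 18, 30, -18, 14] -> [-184, -136, 208, 160, -144, -240, 144, -112] -> -240
  [-31, 11, 47, -47, 35, -30, 4, -49] -> [248, -88, -376, 376, -280, 240, -32, 392] -> -376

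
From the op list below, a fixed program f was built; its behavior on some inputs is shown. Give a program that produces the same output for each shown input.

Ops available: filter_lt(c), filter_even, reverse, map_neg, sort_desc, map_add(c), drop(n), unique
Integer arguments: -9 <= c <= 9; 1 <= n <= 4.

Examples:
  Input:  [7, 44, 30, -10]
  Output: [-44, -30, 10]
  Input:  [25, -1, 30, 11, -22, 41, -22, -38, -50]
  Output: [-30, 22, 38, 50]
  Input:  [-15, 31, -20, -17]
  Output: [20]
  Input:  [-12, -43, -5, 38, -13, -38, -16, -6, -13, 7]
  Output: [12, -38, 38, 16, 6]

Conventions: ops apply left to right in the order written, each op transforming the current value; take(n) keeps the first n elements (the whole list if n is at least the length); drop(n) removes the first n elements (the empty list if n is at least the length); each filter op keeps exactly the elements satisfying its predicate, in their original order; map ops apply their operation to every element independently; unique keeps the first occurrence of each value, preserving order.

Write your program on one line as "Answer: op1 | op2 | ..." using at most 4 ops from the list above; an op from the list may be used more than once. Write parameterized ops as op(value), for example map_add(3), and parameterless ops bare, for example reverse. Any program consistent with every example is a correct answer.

unique | map_neg | filter_even

Check, running the answer program on each example:
  [7, 44, 30, -10] -> [7, 44, 30, -10] -> [-7, -44, -30, 10] -> [-44, -30, 10]
  [25, -1, 30, 11, -22, 41, -22, -38, -50] -> [25, -1, 30, 11, -22, 41, -38, -50] -> [-25, 1, -30, -11, 22, -41, 38, 50] -> [-30, 22, 38, 50]
  [-15, 31, -20, -17] -> [-15, 31, -20, -17] -> [15, -31, 20, 17] -> [20]
  [-12, -43, -5, 38, -13, -38, -16, -6, -13, 7] -> [-12, -43, -5, 38, -13, -38, -16, -6, 7] -> [12, 43, 5, -38, 13, 38, 16, 6, -7] -> [12, -38, 38, 16, 6]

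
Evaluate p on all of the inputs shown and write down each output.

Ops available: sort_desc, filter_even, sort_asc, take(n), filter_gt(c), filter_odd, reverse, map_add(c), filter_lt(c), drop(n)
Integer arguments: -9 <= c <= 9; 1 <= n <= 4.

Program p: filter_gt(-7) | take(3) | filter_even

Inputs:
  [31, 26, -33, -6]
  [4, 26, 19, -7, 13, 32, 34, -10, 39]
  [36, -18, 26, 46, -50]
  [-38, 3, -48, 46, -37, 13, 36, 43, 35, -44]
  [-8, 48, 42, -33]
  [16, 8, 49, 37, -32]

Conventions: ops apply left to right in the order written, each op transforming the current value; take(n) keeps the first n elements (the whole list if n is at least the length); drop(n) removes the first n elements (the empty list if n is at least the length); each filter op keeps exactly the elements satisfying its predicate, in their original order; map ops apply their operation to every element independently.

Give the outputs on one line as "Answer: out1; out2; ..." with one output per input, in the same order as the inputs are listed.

Execution, op by op:
  [31, 26, -33, -6] -> [31, 26, -6] -> [31, 26, -6] -> [26, -6]
  [4, 26, 19, -7, 13, 32, 34, -10, 39] -> [4, 26, 19, 13, 32, 34, 39] -> [4, 26, 19] -> [4, 26]
  [36, -18, 26, 46, -50] -> [36, 26, 46] -> [36, 26, 46] -> [36, 26, 46]
  [-38, 3, -48, 46, -37, 13, 36, 43, 35, -44] -> [3, 46, 13, 36, 43, 35] -> [3, 46, 13] -> [46]
  [-8, 48, 42, -33] -> [48, 42] -> [48, 42] -> [48, 42]
  [16, 8, 49, 37, -32] -> [16, 8, 49, 37] -> [16, 8, 49] -> [16, 8]

[26, -6]; [4, 26]; [36, 26, 46]; [46]; [48, 42]; [16, 8]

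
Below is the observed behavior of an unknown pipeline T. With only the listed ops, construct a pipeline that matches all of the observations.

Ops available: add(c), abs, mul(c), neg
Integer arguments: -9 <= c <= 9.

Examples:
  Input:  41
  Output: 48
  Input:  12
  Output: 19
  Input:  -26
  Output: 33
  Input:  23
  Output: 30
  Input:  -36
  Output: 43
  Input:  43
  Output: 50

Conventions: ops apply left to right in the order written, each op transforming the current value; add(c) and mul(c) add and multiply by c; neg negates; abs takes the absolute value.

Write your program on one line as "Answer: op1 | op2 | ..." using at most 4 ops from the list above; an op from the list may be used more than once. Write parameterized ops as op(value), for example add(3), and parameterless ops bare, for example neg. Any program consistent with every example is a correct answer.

neg | abs | add(7)

Check, running the answer program on each example:
  41 -> -41 -> 41 -> 48
  12 -> -12 -> 12 -> 19
  -26 -> 26 -> 26 -> 33
  23 -> -23 -> 23 -> 30
  -36 -> 36 -> 36 -> 43
  43 -> -43 -> 43 -> 50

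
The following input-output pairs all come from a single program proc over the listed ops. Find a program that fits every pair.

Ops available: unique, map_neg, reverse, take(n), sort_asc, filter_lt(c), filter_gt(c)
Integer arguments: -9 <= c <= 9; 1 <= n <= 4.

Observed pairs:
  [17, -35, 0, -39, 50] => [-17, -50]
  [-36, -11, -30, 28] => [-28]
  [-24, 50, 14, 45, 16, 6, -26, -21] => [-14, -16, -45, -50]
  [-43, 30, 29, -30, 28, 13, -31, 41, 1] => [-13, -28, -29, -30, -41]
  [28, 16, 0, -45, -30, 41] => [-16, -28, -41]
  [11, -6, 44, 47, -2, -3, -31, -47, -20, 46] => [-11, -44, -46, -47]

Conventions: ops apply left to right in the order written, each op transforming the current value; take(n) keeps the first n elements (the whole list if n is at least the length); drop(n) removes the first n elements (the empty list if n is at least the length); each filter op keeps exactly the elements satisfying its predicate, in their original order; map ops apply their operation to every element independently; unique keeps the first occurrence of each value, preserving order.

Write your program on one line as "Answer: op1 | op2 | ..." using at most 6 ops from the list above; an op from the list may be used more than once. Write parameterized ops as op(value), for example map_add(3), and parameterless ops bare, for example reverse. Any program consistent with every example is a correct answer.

filter_gt(9) | reverse | map_neg | sort_asc | reverse

Check, running the answer program on each example:
  [17, -35, 0, -39, 50] -> [17, 50] -> [50, 17] -> [-50, -17] -> [-50, -17] -> [-17, -50]
  [-36, -11, -30, 28] -> [28] -> [28] -> [-28] -> [-28] -> [-28]
  [-24, 50, 14, 45, 16, 6, -26, -21] -> [50, 14, 45, 16] -> [16, 45, 14, 50] -> [-16, -45, -14, -50] -> [-50, -45, -16, -14] -> [-14, -16, -45, -50]
  [-43, 30, 29, -30, 28, 13, -31, 41, 1] -> [30, 29, 28, 13, 41] -> [41, 13, 28, 29, 30] -> [-41, -13, -28, -29, -30] -> [-41, -30, -29, -28, -13] -> [-13, -28, -29, -30, -41]
  [28, 16, 0, -45, -30, 41] -> [28, 16, 41] -> [41, 16, 28] -> [-41, -16, -28] -> [-41, -28, -16] -> [-16, -28, -41]
  [11, -6, 44, 47, -2, -3, -31, -47, -20, 46] -> [11, 44, 47, 46] -> [46, 47, 44, 11] -> [-46, -47, -44, -11] -> [-47, -46, -44, -11] -> [-11, -44, -46, -47]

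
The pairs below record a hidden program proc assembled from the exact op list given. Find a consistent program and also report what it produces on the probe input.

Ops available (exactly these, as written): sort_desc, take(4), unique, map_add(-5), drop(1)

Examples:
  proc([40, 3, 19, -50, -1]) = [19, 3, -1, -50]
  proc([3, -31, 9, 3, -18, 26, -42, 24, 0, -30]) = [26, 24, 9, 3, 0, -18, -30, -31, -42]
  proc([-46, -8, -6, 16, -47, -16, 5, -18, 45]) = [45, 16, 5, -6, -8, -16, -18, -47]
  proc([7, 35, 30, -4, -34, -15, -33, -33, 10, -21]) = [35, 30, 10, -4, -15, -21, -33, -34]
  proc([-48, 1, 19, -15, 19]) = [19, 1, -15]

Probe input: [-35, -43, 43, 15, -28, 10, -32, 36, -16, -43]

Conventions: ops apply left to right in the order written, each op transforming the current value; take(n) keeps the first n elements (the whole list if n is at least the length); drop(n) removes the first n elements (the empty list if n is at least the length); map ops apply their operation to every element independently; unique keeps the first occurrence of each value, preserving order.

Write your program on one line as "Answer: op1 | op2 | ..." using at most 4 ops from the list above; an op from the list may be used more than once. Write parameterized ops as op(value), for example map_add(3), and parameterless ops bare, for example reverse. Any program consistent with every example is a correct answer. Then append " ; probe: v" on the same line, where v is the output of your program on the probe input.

drop(1) | sort_desc | unique ; probe: [43, 36, 15, 10, -16, -28, -32, -43]

Check, running the answer program on each example:
  [40, 3, 19, -50, -1] -> [3, 19, -50, -1] -> [19, 3, -1, -50] -> [19, 3, -1, -50]
  [3, -31, 9, 3, -18, 26, -42, 24, 0, -30] -> [-31, 9, 3, -18, 26, -42, 24, 0, -30] -> [26, 24, 9, 3, 0, -18, -30, -31, -42] -> [26, 24, 9, 3, 0, -18, -30, -31, -42]
  [-46, -8, -6, 16, -47, -16, 5, -18, 45] -> [-8, -6, 16, -47, -16, 5, -18, 45] -> [45, 16, 5, -6, -8, -16, -18, -47] -> [45, 16, 5, -6, -8, -16, -18, -47]
  [7, 35, 30, -4, -34, -15, -33, -33, 10, -21] -> [35, 30, -4, -34, -15, -33, -33, 10, -21] -> [35, 30, 10, -4, -15, -21, -33, -33, -34] -> [35, 30, 10, -4, -15, -21, -33, -34]
  [-48, 1, 19, -15, 19] -> [1, 19, -15, 19] -> [19, 19, 1, -15] -> [19, 1, -15]
  probe: [-35, -43, 43, 15, -28, 10, -32, 36, -16, -43] -> [-43, 43, 15, -28, 10, -32, 36, -16, -43] -> [43, 36, 15, 10, -16, -28, -32, -43, -43] -> [43, 36, 15, 10, -16, -28, -32, -43]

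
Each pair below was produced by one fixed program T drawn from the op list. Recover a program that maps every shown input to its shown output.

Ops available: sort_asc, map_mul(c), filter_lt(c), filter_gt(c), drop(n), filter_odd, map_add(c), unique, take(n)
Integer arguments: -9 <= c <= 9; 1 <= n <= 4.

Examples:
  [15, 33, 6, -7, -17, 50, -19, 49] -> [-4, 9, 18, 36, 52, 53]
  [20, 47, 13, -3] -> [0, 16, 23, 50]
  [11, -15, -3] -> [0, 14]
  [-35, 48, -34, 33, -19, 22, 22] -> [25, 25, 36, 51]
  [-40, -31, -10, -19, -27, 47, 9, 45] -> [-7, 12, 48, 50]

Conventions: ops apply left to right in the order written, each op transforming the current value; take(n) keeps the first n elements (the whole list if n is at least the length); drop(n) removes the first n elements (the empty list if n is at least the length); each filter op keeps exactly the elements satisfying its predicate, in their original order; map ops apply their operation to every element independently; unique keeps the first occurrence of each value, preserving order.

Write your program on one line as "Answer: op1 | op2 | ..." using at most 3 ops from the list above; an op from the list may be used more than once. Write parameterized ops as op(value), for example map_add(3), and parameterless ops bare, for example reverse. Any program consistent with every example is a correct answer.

map_add(3) | filter_gt(-8) | sort_asc

Check, running the answer program on each example:
  [15, 33, 6, -7, -17, 50, -19, 49] -> [18, 36, 9, -4, -14, 53, -16, 52] -> [18, 36, 9, -4, 53, 52] -> [-4, 9, 18, 36, 52, 53]
  [20, 47, 13, -3] -> [23, 50, 16, 0] -> [23, 50, 16, 0] -> [0, 16, 23, 50]
  [11, -15, -3] -> [14, -12, 0] -> [14, 0] -> [0, 14]
  [-35, 48, -34, 33, -19, 22, 22] -> [-32, 51, -31, 36, -16, 25, 25] -> [51, 36, 25, 25] -> [25, 25, 36, 51]
  [-40, -31, -10, -19, -27, 47, 9, 45] -> [-37, -28, -7, -16, -24, 50, 12, 48] -> [-7, 50, 12, 48] -> [-7, 12, 48, 50]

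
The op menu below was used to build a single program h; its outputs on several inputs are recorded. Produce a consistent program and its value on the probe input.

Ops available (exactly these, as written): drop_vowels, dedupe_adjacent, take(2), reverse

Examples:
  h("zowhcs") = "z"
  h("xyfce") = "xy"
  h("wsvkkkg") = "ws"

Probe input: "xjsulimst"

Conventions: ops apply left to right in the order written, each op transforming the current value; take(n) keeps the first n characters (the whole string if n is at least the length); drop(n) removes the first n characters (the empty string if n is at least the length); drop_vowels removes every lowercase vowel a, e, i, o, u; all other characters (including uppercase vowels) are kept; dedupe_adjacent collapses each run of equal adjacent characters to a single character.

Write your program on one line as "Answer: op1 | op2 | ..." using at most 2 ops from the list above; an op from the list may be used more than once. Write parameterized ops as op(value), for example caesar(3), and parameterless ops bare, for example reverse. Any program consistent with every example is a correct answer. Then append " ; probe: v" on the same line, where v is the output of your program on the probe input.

take(2) | drop_vowels ; probe: "xj"

Check, running the answer program on each example:
  "zowhcs" -> "zo" -> "z"
  "xyfce" -> "xy" -> "xy"
  "wsvkkkg" -> "ws" -> "ws"
  probe: "xjsulimst" -> "xj" -> "xj"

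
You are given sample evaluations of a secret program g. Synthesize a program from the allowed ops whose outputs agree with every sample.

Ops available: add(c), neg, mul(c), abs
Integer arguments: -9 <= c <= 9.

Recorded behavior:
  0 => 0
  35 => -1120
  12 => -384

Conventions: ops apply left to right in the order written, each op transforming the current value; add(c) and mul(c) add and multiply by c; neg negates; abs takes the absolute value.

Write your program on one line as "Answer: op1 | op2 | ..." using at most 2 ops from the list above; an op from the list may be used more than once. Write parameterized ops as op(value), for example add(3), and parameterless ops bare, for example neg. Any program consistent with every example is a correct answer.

mul(8) | mul(-4)

Check, running the answer program on each example:
  0 -> 0 -> 0
  35 -> 280 -> -1120
  12 -> 96 -> -384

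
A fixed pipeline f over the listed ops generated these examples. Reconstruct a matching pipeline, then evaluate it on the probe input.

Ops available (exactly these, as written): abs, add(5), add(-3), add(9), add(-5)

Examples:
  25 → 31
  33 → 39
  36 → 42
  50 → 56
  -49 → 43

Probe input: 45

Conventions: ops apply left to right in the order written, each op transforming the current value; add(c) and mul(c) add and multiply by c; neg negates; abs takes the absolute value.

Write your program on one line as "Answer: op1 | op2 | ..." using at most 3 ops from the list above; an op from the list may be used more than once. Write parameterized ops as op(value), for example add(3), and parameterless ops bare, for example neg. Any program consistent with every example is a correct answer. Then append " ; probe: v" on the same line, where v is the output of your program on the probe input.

add(9) | add(-3) | abs ; probe: 51

Check, running the answer program on each example:
  25 -> 34 -> 31 -> 31
  33 -> 42 -> 39 -> 39
  36 -> 45 -> 42 -> 42
  50 -> 59 -> 56 -> 56
  -49 -> -40 -> -43 -> 43
  probe: 45 -> 54 -> 51 -> 51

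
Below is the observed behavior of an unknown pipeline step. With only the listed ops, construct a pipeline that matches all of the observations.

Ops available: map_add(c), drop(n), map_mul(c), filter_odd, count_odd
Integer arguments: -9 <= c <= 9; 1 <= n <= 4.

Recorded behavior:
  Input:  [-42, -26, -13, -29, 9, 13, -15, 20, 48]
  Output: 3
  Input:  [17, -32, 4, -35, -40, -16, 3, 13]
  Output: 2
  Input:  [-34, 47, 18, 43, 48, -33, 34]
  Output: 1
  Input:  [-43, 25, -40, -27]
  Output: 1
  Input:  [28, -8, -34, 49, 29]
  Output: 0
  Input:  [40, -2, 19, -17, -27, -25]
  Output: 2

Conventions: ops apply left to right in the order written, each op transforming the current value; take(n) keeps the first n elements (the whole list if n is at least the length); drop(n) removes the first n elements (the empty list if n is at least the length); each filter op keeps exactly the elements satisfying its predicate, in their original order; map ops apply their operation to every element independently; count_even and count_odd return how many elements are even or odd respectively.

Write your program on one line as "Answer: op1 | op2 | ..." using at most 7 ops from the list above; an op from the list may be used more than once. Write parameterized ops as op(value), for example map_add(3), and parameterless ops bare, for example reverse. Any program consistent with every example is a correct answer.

map_mul(-1) | filter_odd | map_add(4) | map_add(4) | drop(2) | count_odd

Check, running the answer program on each example:
  [-42, -26, -13, -29, 9, 13, -15, 20, 48] -> [42, 26, 13, 29, -9, -13, 15, -20, -48] -> [13, 29, -9, -13, 15] -> [17, 33, -5, -9, 19] -> [21, 37, -1, -5, 23] -> [-1, -5, 23] -> 3
  [17, -32, 4, -35, -40, -16, 3, 13] -> [-17, 32, -4, 35, 40, 16, -3, -13] -> [-17, 35, -3, -13] -> [-13, 39, 1, -9] -> [-9, 43, 5, -5] -> [5, -5] -> 2
  [-34, 47, 18, 43, 48, -33, 34] -> [34, -47, -18, -43, -48, 33, -34] -> [-47, -43, 33] -> [-43, -39, 37] -> [-39, -35, 41] -> [41] -> 1
  [-43, 25, -40, -27] -> [43, -25, 40, 27] -> [43, -25, 27] -> [47, -21, 31] -> [51, -17, 35] -> [35] -> 1
  [28, -8, -34, 49, 29] -> [-28, 8, 34, -49, -29] -> [-49, -29] -> [-45, -25] -> [-41, -21] -> [] -> 0
  [40, -2, 19, -17, -27, -25] -> [-40, 2, -19, 17, 27, 25] -> [-19, 17, 27, 25] -> [-15, 21, 31, 29] -> [-11, 25, 35, 33] -> [35, 33] -> 2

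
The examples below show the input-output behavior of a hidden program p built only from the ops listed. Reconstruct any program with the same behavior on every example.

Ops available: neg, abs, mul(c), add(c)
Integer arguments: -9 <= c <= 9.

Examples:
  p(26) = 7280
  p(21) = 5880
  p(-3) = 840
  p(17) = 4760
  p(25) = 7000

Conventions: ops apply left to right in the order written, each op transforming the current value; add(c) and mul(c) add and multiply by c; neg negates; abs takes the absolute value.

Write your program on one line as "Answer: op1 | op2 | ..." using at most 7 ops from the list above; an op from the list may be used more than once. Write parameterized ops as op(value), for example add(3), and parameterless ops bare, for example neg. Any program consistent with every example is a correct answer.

mul(-8) | abs | neg | mul(5) | mul(7) | neg

Check, running the answer program on each example:
  26 -> -208 -> 208 -> -208 -> -1040 -> -7280 -> 7280
  21 -> -168 -> 168 -> -168 -> -840 -> -5880 -> 5880
  -3 -> 24 -> 24 -> -24 -> -120 -> -840 -> 840
  17 -> -136 -> 136 -> -136 -> -680 -> -4760 -> 4760
  25 -> -200 -> 200 -> -200 -> -1000 -> -7000 -> 7000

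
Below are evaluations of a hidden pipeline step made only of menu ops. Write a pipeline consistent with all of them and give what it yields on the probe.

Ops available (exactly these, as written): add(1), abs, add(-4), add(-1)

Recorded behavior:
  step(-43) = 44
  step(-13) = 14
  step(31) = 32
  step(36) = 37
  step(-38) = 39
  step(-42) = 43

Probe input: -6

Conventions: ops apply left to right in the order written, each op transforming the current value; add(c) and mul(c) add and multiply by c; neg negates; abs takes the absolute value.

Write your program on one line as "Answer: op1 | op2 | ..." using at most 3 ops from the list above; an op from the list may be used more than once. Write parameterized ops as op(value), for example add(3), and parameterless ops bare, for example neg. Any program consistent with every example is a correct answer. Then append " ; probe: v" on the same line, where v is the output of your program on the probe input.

abs | add(1) ; probe: 7

Check, running the answer program on each example:
  -43 -> 43 -> 44
  -13 -> 13 -> 14
  31 -> 31 -> 32
  36 -> 36 -> 37
  -38 -> 38 -> 39
  -42 -> 42 -> 43
  probe: -6 -> 6 -> 7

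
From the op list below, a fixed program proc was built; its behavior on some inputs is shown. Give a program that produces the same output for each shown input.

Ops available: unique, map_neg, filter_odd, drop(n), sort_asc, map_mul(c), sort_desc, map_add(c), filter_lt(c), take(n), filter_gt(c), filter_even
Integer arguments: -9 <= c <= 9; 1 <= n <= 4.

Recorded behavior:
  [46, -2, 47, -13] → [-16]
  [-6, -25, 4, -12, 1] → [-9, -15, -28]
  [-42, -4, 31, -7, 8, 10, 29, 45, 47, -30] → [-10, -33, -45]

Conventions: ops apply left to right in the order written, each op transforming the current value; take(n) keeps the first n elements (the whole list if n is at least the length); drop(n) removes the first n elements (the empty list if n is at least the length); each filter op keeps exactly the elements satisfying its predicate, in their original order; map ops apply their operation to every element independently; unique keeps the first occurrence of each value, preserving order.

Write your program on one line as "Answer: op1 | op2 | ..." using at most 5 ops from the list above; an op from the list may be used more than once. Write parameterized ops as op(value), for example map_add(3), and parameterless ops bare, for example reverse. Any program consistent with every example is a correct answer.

sort_desc | drop(1) | map_add(-3) | filter_lt(-7)

Check, running the answer program on each example:
  [46, -2, 47, -13] -> [47, 46, -2, -13] -> [46, -2, -13] -> [43, -5, -16] -> [-16]
  [-6, -25, 4, -12, 1] -> [4, 1, -6, -12, -25] -> [1, -6, -12, -25] -> [-2, -9, -15, -28] -> [-9, -15, -28]
  [-42, -4, 31, -7, 8, 10, 29, 45, 47, -30] -> [47, 45, 31, 29, 10, 8, -4, -7, -30, -42] -> [45, 31, 29, 10, 8, -4, -7, -30, -42] -> [42, 28, 26, 7, 5, -7, -10, -33, -45] -> [-10, -33, -45]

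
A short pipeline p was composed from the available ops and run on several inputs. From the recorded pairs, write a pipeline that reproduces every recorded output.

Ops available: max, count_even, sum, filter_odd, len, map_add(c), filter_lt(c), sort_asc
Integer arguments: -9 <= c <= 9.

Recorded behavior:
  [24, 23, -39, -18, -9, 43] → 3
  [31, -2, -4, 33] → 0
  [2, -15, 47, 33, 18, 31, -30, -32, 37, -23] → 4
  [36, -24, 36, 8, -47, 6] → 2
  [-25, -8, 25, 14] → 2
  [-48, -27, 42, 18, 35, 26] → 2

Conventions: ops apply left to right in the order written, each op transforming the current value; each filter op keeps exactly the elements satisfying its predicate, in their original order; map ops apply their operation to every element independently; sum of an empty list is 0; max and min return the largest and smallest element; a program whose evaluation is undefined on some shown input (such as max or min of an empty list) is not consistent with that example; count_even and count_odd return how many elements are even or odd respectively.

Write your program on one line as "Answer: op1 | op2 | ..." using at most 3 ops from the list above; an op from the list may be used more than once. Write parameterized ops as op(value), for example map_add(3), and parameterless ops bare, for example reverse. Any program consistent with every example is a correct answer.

filter_lt(-5) | len

Check, running the answer program on each example:
  [24, 23, -39, -18, -9, 43] -> [-39, -18, -9] -> 3
  [31, -2, -4, 33] -> [] -> 0
  [2, -15, 47, 33, 18, 31, -30, -32, 37, -23] -> [-15, -30, -32, -23] -> 4
  [36, -24, 36, 8, -47, 6] -> [-24, -47] -> 2
  [-25, -8, 25, 14] -> [-25, -8] -> 2
  [-48, -27, 42, 18, 35, 26] -> [-48, -27] -> 2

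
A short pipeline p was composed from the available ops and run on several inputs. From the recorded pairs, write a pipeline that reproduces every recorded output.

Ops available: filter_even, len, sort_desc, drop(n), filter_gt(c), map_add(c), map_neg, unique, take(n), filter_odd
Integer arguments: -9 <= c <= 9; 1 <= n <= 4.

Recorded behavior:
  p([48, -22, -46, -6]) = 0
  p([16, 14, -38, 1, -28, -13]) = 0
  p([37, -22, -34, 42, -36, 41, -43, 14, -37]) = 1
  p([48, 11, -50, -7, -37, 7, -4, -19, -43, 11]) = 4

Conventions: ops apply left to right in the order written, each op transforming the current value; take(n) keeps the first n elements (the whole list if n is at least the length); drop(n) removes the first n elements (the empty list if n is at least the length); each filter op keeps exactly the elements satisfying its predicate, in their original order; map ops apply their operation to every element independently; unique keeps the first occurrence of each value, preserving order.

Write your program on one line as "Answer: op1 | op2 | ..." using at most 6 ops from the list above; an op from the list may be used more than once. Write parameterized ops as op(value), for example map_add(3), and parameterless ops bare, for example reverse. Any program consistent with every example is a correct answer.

drop(3) | filter_odd | map_add(9) | drop(2) | sort_desc | len

Check, running the answer program on each example:
  [48, -22, -46, -6] -> [-6] -> [] -> [] -> [] -> [] -> 0
  [16, 14, -38, 1, -28, -13] -> [1, -28, -13] -> [1, -13] -> [10, -4] -> [] -> [] -> 0
  [37, -22, -34, 42, -36, 41, -43, 14, -37] -> [42, -36, 41, -43, 14, -37] -> [41, -43, -37] -> [50, -34, -28] -> [-28] -> [-28] -> 1
  [48, 11, -50, -7, -37, 7, -4, -19, -43, 11] -> [-7, -37, 7, -4, -19, -43, 11] -> [-7, -37, 7, -19, -43, 11] -> [2, -28, 16, -10, -34, 20] -> [16, -10, -34, 20] -> [20, 16, -10, -34] -> 4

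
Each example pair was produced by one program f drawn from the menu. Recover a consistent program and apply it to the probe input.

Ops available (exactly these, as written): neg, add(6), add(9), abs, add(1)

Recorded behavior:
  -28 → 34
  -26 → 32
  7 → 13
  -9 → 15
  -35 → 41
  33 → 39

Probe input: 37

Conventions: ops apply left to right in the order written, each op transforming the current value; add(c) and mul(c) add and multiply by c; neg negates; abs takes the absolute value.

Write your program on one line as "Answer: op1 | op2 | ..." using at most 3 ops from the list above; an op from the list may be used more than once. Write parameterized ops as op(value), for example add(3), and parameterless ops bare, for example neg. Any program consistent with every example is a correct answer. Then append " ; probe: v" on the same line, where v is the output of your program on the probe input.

abs | add(6) ; probe: 43

Check, running the answer program on each example:
  -28 -> 28 -> 34
  -26 -> 26 -> 32
  7 -> 7 -> 13
  -9 -> 9 -> 15
  -35 -> 35 -> 41
  33 -> 33 -> 39
  probe: 37 -> 37 -> 43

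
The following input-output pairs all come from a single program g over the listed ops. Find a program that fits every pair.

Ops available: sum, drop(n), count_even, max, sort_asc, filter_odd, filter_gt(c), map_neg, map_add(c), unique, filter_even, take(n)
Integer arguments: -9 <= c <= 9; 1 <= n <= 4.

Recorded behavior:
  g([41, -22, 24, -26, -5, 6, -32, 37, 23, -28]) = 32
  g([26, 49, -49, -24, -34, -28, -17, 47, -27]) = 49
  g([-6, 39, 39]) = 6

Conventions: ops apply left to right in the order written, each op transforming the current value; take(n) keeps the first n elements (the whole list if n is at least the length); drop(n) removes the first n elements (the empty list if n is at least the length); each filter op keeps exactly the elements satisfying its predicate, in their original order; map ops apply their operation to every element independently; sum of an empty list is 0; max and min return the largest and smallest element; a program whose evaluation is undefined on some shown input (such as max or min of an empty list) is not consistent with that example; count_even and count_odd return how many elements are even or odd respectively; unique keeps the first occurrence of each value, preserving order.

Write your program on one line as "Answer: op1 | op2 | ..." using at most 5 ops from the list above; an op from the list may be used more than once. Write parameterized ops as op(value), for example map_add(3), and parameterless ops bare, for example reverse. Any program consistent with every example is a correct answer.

sort_asc | unique | map_neg | max

Check, running the answer program on each example:
  [41, -22, 24, -26, -5, 6, -32, 37, 23, -28] -> [-32, -28, -26, -22, -5, 6, 23, 24, 37, 41] -> [-32, -28, -26, -22, -5, 6, 23, 24, 37, 41] -> [32, 28, 26, 22, 5, -6, -23, -24, -37, -41] -> 32
  [26, 49, -49, -24, -34, -28, -17, 47, -27] -> [-49, -34, -28, -27, -24, -17, 26, 47, 49] -> [-49, -34, -28, -27, -24, -17, 26, 47, 49] -> [49, 34, 28, 27, 24, 17, -26, -47, -49] -> 49
  [-6, 39, 39] -> [-6, 39, 39] -> [-6, 39] -> [6, -39] -> 6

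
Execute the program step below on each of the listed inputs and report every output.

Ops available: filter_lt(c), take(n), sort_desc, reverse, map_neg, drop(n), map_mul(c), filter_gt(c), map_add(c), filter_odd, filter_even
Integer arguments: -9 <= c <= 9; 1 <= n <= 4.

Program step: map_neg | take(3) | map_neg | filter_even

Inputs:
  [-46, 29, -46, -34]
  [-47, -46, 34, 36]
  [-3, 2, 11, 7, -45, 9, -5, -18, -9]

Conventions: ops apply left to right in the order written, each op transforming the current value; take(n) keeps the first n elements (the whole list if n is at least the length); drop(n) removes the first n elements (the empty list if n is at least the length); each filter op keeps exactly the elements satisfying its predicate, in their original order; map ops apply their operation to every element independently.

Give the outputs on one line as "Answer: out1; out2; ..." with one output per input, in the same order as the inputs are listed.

[-46, -46]; [-46, 34]; [2]

Execution, op by op:
  [-46, 29, -46, -34] -> [46, -29, 46, 34] -> [46, -29, 46] -> [-46, 29, -46] -> [-46, -46]
  [-47, -46, 34, 36] -> [47, 46, -34, -36] -> [47, 46, -34] -> [-47, -46, 34] -> [-46, 34]
  [-3, 2, 11, 7, -45, 9, -5, -18, -9] -> [3, -2, -11, -7, 45, -9, 5, 18, 9] -> [3, -2, -11] -> [-3, 2, 11] -> [2]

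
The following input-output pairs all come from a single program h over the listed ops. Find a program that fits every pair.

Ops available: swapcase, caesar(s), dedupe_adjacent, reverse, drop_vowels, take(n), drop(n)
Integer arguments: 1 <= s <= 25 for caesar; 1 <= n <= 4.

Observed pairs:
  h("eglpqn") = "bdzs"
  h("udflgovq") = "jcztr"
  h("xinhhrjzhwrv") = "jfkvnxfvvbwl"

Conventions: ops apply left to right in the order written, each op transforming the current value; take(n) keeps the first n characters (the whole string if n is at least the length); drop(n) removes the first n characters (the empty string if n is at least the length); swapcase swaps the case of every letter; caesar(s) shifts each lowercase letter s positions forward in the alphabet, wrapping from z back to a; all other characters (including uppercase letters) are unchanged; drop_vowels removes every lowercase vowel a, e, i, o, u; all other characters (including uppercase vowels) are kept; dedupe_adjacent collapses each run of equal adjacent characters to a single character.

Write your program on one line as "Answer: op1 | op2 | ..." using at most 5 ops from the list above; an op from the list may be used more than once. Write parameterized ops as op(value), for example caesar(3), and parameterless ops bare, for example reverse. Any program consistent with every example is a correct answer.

caesar(8) | reverse | caesar(6) | drop_vowels

Check, running the answer program on each example:
  "eglpqn" -> "motxyv" -> "vyxtom" -> "bedzus" -> "bdzs"
  "udflgovq" -> "clntowdy" -> "ydwotnlc" -> "ejcuztri" -> "jcztr"
  "xinhhrjzhwrv" -> "fqvppzrhpezd" -> "dzephrzppvqf" -> "jfkvnxfvvbwl" -> "jfkvnxfvvbwl"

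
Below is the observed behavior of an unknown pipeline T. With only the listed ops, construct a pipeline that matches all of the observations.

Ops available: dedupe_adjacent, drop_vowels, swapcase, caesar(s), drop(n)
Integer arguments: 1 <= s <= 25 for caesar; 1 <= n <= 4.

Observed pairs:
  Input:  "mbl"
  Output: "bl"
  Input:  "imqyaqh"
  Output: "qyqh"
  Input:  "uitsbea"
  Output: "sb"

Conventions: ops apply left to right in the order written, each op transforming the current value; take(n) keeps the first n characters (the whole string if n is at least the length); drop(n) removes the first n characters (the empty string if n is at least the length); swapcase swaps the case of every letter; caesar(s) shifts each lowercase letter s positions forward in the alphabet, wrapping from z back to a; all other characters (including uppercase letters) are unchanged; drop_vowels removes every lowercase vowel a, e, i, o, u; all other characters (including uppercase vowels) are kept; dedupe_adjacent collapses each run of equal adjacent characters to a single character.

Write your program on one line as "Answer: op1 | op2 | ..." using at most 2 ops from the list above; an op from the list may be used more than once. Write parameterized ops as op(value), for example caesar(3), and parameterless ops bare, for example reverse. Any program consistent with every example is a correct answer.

drop_vowels | drop(1)

Check, running the answer program on each example:
  "mbl" -> "mbl" -> "bl"
  "imqyaqh" -> "mqyqh" -> "qyqh"
  "uitsbea" -> "tsb" -> "sb"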